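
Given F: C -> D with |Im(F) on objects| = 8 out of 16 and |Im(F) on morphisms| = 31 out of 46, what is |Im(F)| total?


The image of F consists of distinct objects and distinct morphisms.
|Im(F)| on objects = 8
|Im(F)| on morphisms = 31
Total image cardinality = 8 + 31 = 39

39


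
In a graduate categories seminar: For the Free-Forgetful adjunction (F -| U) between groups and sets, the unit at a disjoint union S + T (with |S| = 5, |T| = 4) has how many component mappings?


The unit eta_X: X -> U(F(X)) of the Free-Forgetful adjunction
maps each element of X to a generator of F(X). For X = S + T (disjoint
union in Set), |S + T| = |S| + |T|.
Total mappings = 5 + 4 = 9.

9


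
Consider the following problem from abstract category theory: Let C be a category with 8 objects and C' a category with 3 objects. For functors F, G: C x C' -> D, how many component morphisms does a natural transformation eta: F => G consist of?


A natural transformation eta: F => G assigns one component morphism per
object of the domain category.
The domain is the product category C x C', so
|Ob(C x C')| = |Ob(C)| * |Ob(C')| = 8 * 3 = 24.
Therefore eta has 24 component morphisms.

24


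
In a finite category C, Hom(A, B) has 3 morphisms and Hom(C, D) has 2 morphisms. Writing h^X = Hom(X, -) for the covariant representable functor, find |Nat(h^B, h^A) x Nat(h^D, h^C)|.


By the Yoneda lemma, Nat(h^B, h^A) is isomorphic to Hom(A, B),
so |Nat(h^B, h^A)| = |Hom(A, B)| and |Nat(h^D, h^C)| = |Hom(C, D)|.
|Hom(A, B)| = 3, |Hom(C, D)| = 2.
|Nat(h^B, h^A) x Nat(h^D, h^C)| = 3 * 2 = 6

6


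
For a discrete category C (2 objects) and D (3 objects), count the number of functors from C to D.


A functor from a discrete category C to D is determined by
where each object maps. Each of the 2 objects of C can map
to any of the 3 objects of D independently.
Number of functors = 3^2 = 9

9


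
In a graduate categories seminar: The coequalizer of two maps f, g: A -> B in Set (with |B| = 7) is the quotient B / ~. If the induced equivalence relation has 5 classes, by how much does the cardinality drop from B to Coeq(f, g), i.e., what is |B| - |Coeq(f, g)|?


The coequalizer Coeq(f, g) = B / ~ has one element per equivalence class.
|B| = 7, |Coeq(f, g)| = 5.
|B| - |Coeq(f, g)| = 7 - 5 = 2.

2


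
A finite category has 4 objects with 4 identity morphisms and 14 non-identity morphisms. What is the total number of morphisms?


Each object has an identity morphism, giving 4 identities.
Adding the 14 non-identity morphisms:
Total = 4 + 14 = 18

18


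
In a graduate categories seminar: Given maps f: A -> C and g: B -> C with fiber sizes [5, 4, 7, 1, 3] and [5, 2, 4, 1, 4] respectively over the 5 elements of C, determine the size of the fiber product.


The pullback A x_C B consists of pairs (a, b) with f(a) = g(b).
For each element c in C, the fiber product has |f^-1(c)| * |g^-1(c)| elements.
Summing over C: 5 * 5 + 4 * 2 + 7 * 4 + 1 * 1 + 3 * 4
= 25 + 8 + 28 + 1 + 12 = 74

74


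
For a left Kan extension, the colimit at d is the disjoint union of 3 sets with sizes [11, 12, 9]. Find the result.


Pointwise, the left Kan extension (Lan_F H)(d) is the colimit, indexed
by the comma category (F downarrow d), of H composed with the
projection (F downarrow d) -> C. Here that colimit is given
as a coproduct (disjoint union) of sets, so its cardinality is the
sum of the sizes of the summands.
Coproduct of sets with sizes: 11 + 12 + 9
= 32

32


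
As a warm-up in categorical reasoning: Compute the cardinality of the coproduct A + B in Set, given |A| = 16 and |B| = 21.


In Set, the coproduct A + B is the disjoint union.
|A + B| = |A| + |B| = 16 + 21 = 37

37


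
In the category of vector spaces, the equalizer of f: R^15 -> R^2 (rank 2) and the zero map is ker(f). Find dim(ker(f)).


The equalizer of f and the zero map is ker(f).
By the rank-nullity theorem: dim(ker(f)) = dim(domain) - rank(f).
dim(ker(f)) = 15 - 2 = 13

13


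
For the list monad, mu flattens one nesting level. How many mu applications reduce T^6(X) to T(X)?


Each application of mu: T^2 -> T removes one layer of nesting.
Starting at depth 6 (i.e., T^6(X)), we need to reach T(X).
Number of mu applications = 6 - 1 = 5

5


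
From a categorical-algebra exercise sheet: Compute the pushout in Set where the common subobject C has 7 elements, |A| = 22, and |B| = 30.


The pushout A +_C B identifies the images of C in A and B.
|A +_C B| = |A| + |B| - |C| (for injections).
= 22 + 30 - 7 = 45

45


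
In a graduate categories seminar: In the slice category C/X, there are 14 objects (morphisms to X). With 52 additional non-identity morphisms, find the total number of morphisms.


In the slice category C/X, objects are morphisms to X.
Identity morphisms: 14 (one per object of C/X).
Non-identity morphisms: 52.
Total = 14 + 52 = 66

66


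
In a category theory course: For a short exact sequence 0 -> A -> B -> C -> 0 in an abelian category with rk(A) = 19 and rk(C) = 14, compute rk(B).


For a short exact sequence 0 -> A -> B -> C -> 0,
rank is additive: rank(B) = rank(A) + rank(C).
rank(B) = 19 + 14 = 33

33


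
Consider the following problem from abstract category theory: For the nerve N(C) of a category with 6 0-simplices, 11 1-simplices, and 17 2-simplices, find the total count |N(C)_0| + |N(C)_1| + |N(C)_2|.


The 2-skeleton of the nerve N(C) consists of simplices in dimensions 0, 1, 2:
  |N(C)_0| = 6 (objects)
  |N(C)_1| = 11 (morphisms)
  |N(C)_2| = 17 (composable pairs)
Total = 6 + 11 + 17 = 34

34


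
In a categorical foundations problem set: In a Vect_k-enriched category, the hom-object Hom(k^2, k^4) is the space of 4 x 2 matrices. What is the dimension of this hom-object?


In Vect-enriched categories, Hom(k^n, k^m) is the space of m x n matrices.
dim(Hom(k^2, k^4)) = 4 * 2 = 8

8


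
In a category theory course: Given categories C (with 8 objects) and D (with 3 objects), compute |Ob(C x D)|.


The product category C x D has objects that are pairs (c, d).
Number of pairs = |Ob(C)| * |Ob(D)| = 8 * 3 = 24

24


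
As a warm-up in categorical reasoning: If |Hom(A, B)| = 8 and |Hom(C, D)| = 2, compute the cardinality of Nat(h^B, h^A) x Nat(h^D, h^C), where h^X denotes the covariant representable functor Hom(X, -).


By the Yoneda lemma, Nat(h^B, h^A) is isomorphic to Hom(A, B),
so |Nat(h^B, h^A)| = |Hom(A, B)| and |Nat(h^D, h^C)| = |Hom(C, D)|.
|Hom(A, B)| = 8, |Hom(C, D)| = 2.
|Nat(h^B, h^A) x Nat(h^D, h^C)| = 8 * 2 = 16

16


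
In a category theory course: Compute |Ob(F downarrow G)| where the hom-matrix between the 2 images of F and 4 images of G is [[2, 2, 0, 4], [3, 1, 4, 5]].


Objects of (F downarrow G) are triples (a, b, h: F(a)->G(b)).
The count equals the sum of all entries in the hom-matrix.
sum(row 0) = 8
sum(row 1) = 13
Grand total = 21

21


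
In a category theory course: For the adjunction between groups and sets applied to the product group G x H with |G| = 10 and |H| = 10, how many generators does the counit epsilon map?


The counit epsilon_K: F(U(K)) -> K of the Free-Forgetful adjunction
maps |K| generators of F(U(K)) into K. For K = G x H (the product group),
|G x H| = |G| * |H|.
Total generators mapped = 10 * 10 = 100.

100


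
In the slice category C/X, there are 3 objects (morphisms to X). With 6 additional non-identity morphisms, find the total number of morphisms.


In the slice category C/X, objects are morphisms to X.
Identity morphisms: 3 (one per object of C/X).
Non-identity morphisms: 6.
Total = 3 + 6 = 9

9


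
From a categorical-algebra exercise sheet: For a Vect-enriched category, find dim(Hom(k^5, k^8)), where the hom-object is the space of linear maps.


In Vect-enriched categories, Hom(k^n, k^m) is the space of m x n matrices.
dim(Hom(k^5, k^8)) = 8 * 5 = 40

40


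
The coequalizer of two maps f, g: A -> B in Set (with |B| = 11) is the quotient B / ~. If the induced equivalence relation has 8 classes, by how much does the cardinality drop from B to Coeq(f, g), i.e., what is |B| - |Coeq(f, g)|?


The coequalizer Coeq(f, g) = B / ~ has one element per equivalence class.
|B| = 11, |Coeq(f, g)| = 8.
|B| - |Coeq(f, g)| = 11 - 8 = 3.

3


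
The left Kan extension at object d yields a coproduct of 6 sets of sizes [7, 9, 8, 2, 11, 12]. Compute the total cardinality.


Pointwise, the left Kan extension (Lan_F H)(d) is the colimit, indexed
by the comma category (F downarrow d), of H composed with the
projection (F downarrow d) -> C. Here that colimit is given
as a coproduct (disjoint union) of sets, so its cardinality is the
sum of the sizes of the summands.
Coproduct of sets with sizes: 7 + 9 + 8 + 2 + 11 + 12
= 49

49


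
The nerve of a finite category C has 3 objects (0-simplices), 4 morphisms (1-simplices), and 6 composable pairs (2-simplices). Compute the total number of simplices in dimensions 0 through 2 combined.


The 2-skeleton of the nerve N(C) consists of simplices in dimensions 0, 1, 2:
  |N(C)_0| = 3 (objects)
  |N(C)_1| = 4 (morphisms)
  |N(C)_2| = 6 (composable pairs)
Total = 3 + 4 + 6 = 13

13


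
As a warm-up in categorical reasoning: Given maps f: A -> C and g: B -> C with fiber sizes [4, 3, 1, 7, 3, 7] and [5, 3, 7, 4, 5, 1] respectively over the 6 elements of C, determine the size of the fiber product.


The pullback A x_C B consists of pairs (a, b) with f(a) = g(b).
For each element c in C, the fiber product has |f^-1(c)| * |g^-1(c)| elements.
Summing over C: 4 * 5 + 3 * 3 + 1 * 7 + 7 * 4 + 3 * 5 + 7 * 1
= 20 + 9 + 7 + 28 + 15 + 7 = 86

86


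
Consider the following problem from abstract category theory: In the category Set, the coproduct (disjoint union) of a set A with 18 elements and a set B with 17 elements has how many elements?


In Set, the coproduct A + B is the disjoint union.
|A + B| = |A| + |B| = 18 + 17 = 35

35


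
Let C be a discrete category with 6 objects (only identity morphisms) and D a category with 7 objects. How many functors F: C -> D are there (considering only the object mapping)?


A functor from a discrete category C to D is determined by
where each object maps. Each of the 6 objects of C can map
to any of the 7 objects of D independently.
Number of functors = 7^6 = 117649

117649


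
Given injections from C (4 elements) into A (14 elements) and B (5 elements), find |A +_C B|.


The pushout A +_C B identifies the images of C in A and B.
|A +_C B| = |A| + |B| - |C| (for injections).
= 14 + 5 - 4 = 15

15


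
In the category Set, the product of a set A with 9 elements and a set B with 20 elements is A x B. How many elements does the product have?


In Set, the product A x B is the Cartesian product.
By the universal property, |A x B| = |A| * |B|.
|A x B| = 9 * 20 = 180

180


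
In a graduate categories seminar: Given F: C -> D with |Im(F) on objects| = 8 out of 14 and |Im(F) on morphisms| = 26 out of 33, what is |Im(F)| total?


The image of F consists of distinct objects and distinct morphisms.
|Im(F)| on objects = 8
|Im(F)| on morphisms = 26
Total image cardinality = 8 + 26 = 34

34


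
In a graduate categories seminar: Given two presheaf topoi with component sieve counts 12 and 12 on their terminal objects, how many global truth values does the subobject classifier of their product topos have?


In a product of presheaf topoi E_1 x E_2, the subobject classifier
is Omega = Omega_1 x Omega_2 (componentwise), so
|Omega(top)| = |Omega_1(top_1)| * |Omega_2(top_2)|.
= 12 * 12 = 144.

144


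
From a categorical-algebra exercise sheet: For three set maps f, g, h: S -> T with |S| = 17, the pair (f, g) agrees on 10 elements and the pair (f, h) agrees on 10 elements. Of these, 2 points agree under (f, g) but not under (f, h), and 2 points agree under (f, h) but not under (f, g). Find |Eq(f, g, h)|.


Eq(f, g, h) is the triple-agreement set: points in S where all three
maps take the same value. Using inclusion-exclusion on the pairwise data:
Pair (f, g) agrees on 10 points; pair (f, h) on 10 points.
Points agreeing under (f, g) but not (f, h) = 2; under (f, h) but not (f, g) = 2.
Triple-agreement = agreement-in-(f, g) minus points that agree under (f, g) but not (f, h):
|Eq(f, g, h)| = 10 - 2 = 8
(cross-check via (f, h): 10 - 2 = 8.)

8


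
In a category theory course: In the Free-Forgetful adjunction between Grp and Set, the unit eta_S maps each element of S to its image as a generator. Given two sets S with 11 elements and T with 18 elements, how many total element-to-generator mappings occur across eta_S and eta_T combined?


The unit eta_X: X -> U(F(X)) of the Free-Forgetful adjunction
maps each element of X to a generator of F(X). For X = S + T (disjoint
union in Set), |S + T| = |S| + |T|.
Total mappings = 11 + 18 = 29.

29


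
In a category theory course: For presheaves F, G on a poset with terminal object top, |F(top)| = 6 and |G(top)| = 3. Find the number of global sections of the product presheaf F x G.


Global sections of a presheaf on a poset with terminal top satisfy
Gamma(H) ~ H(top). Presheaves admit pointwise products, so
(F x G)(top) = F(top) x G(top) (Cartesian product).
|Gamma(F x G)| = |F(top)| * |G(top)| = 6 * 3 = 18.

18


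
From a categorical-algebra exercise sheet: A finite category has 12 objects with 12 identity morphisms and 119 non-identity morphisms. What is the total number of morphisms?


Each object has an identity morphism, giving 12 identities.
Adding the 119 non-identity morphisms:
Total = 12 + 119 = 131

131


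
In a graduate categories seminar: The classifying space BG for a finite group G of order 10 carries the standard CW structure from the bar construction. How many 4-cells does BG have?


In the bar-construction CW model of BG, the n-cells are indexed by
n-tuples [g_1|...|g_n] of non-identity elements of G (degenerate
simplices with some g_i = e do not contribute cells), so there are
(|G| - 1)^n n-cells.
For dim = 4 with |G| = 10:
cells = (10 - 1)^4 = 9^4 = 6561

6561


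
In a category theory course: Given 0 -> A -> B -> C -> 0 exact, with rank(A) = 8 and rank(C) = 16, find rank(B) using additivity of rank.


For a short exact sequence 0 -> A -> B -> C -> 0,
rank is additive: rank(B) = rank(A) + rank(C).
rank(B) = 8 + 16 = 24

24


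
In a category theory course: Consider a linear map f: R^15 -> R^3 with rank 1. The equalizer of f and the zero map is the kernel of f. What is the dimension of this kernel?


The equalizer of f and the zero map is ker(f).
By the rank-nullity theorem: dim(ker(f)) = dim(domain) - rank(f).
dim(ker(f)) = 15 - 1 = 14

14


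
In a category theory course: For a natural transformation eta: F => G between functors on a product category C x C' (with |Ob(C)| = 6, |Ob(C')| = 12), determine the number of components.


A natural transformation eta: F => G assigns one component morphism per
object of the domain category.
The domain is the product category C x C', so
|Ob(C x C')| = |Ob(C)| * |Ob(C')| = 6 * 12 = 72.
Therefore eta has 72 component morphisms.

72


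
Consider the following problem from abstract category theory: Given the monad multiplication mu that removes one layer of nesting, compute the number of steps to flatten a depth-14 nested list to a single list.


Each application of mu: T^2 -> T removes one layer of nesting.
Starting at depth 14 (i.e., T^14(X)), we need to reach T(X).
Number of mu applications = 14 - 1 = 13

13


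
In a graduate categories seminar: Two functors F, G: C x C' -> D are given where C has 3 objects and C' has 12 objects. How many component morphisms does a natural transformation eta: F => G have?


A natural transformation eta: F => G assigns one component morphism per
object of the domain category.
The domain is the product category C x C', so
|Ob(C x C')| = |Ob(C)| * |Ob(C')| = 3 * 12 = 36.
Therefore eta has 36 component morphisms.

36


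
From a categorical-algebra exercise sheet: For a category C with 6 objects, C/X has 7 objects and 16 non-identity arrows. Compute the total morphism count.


In the slice category C/X, objects are morphisms to X.
Identity morphisms: 7 (one per object of C/X).
Non-identity morphisms: 16.
Total = 7 + 16 = 23

23


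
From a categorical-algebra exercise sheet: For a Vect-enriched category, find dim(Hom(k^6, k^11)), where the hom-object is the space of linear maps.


In Vect-enriched categories, Hom(k^n, k^m) is the space of m x n matrices.
dim(Hom(k^6, k^11)) = 11 * 6 = 66

66


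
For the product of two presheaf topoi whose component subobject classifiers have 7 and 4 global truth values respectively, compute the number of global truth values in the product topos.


In a product of presheaf topoi E_1 x E_2, the subobject classifier
is Omega = Omega_1 x Omega_2 (componentwise), so
|Omega(top)| = |Omega_1(top_1)| * |Omega_2(top_2)|.
= 7 * 4 = 28.

28


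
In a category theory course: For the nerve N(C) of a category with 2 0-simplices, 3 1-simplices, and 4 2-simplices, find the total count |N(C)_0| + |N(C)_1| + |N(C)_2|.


The 2-skeleton of the nerve N(C) consists of simplices in dimensions 0, 1, 2:
  |N(C)_0| = 2 (objects)
  |N(C)_1| = 3 (morphisms)
  |N(C)_2| = 4 (composable pairs)
Total = 2 + 3 + 4 = 9

9


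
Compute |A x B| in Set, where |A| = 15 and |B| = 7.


In Set, the product A x B is the Cartesian product.
By the universal property, |A x B| = |A| * |B|.
|A x B| = 15 * 7 = 105

105


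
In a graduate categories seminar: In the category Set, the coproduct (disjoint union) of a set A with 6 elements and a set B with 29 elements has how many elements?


In Set, the coproduct A + B is the disjoint union.
|A + B| = |A| + |B| = 6 + 29 = 35

35


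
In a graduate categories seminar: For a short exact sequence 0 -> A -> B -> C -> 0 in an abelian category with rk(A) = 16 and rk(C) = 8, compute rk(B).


For a short exact sequence 0 -> A -> B -> C -> 0,
rank is additive: rank(B) = rank(A) + rank(C).
rank(B) = 16 + 8 = 24

24


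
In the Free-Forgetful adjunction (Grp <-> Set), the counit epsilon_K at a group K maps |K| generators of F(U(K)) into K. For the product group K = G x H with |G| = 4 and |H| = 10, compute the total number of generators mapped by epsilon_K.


The counit epsilon_K: F(U(K)) -> K of the Free-Forgetful adjunction
maps |K| generators of F(U(K)) into K. For K = G x H (the product group),
|G x H| = |G| * |H|.
Total generators mapped = 4 * 10 = 40.

40


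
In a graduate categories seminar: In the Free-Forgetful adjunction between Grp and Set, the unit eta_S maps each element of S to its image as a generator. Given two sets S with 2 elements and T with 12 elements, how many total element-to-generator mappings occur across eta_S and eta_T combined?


The unit eta_X: X -> U(F(X)) of the Free-Forgetful adjunction
maps each element of X to a generator of F(X). For X = S + T (disjoint
union in Set), |S + T| = |S| + |T|.
Total mappings = 2 + 12 = 14.

14


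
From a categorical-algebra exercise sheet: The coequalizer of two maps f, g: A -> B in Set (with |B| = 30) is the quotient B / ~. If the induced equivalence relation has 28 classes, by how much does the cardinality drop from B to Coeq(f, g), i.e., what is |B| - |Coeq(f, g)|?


The coequalizer Coeq(f, g) = B / ~ has one element per equivalence class.
|B| = 30, |Coeq(f, g)| = 28.
|B| - |Coeq(f, g)| = 30 - 28 = 2.

2


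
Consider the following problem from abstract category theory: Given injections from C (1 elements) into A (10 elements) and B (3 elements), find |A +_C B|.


The pushout A +_C B identifies the images of C in A and B.
|A +_C B| = |A| + |B| - |C| (for injections).
= 10 + 3 - 1 = 12

12


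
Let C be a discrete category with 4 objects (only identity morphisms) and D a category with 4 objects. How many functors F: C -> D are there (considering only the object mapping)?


A functor from a discrete category C to D is determined by
where each object maps. Each of the 4 objects of C can map
to any of the 4 objects of D independently.
Number of functors = 4^4 = 256

256


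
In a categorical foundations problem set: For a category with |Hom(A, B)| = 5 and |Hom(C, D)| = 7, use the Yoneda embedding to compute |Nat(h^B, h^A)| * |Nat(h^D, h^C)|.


By the Yoneda lemma, Nat(h^B, h^A) is isomorphic to Hom(A, B),
so |Nat(h^B, h^A)| = |Hom(A, B)| and |Nat(h^D, h^C)| = |Hom(C, D)|.
|Hom(A, B)| = 5, |Hom(C, D)| = 7.
|Nat(h^B, h^A) x Nat(h^D, h^C)| = 5 * 7 = 35

35


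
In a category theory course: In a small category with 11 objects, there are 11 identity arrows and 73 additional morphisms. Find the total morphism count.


Each object has an identity morphism, giving 11 identities.
Adding the 73 non-identity morphisms:
Total = 11 + 73 = 84

84


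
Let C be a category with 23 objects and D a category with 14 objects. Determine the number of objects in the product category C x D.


The product category C x D has objects that are pairs (c, d).
Number of pairs = |Ob(C)| * |Ob(D)| = 23 * 14 = 322

322


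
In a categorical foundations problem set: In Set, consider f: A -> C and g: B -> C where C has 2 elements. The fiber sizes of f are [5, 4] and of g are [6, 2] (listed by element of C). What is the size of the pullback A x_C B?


The pullback A x_C B consists of pairs (a, b) with f(a) = g(b).
For each element c in C, the fiber product has |f^-1(c)| * |g^-1(c)| elements.
Summing over C: 5 * 6 + 4 * 2
= 30 + 8 = 38

38


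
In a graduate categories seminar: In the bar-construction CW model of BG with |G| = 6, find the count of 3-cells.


In the bar-construction CW model of BG, the n-cells are indexed by
n-tuples [g_1|...|g_n] of non-identity elements of G (degenerate
simplices with some g_i = e do not contribute cells), so there are
(|G| - 1)^n n-cells.
For dim = 3 with |G| = 6:
cells = (6 - 1)^3 = 5^3 = 125

125


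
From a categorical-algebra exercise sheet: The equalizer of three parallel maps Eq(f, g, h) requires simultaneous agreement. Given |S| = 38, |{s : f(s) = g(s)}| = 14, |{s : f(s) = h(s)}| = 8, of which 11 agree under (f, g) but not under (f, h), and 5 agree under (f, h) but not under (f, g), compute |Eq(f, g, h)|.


Eq(f, g, h) is the triple-agreement set: points in S where all three
maps take the same value. Using inclusion-exclusion on the pairwise data:
Pair (f, g) agrees on 14 points; pair (f, h) on 8 points.
Points agreeing under (f, g) but not (f, h) = 11; under (f, h) but not (f, g) = 5.
Triple-agreement = agreement-in-(f, g) minus points that agree under (f, g) but not (f, h):
|Eq(f, g, h)| = 14 - 11 = 3
(cross-check via (f, h): 8 - 5 = 3.)

3


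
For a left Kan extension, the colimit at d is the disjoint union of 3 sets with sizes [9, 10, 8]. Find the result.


Pointwise, the left Kan extension (Lan_F H)(d) is the colimit, indexed
by the comma category (F downarrow d), of H composed with the
projection (F downarrow d) -> C. Here that colimit is given
as a coproduct (disjoint union) of sets, so its cardinality is the
sum of the sizes of the summands.
Coproduct of sets with sizes: 9 + 10 + 8
= 27

27


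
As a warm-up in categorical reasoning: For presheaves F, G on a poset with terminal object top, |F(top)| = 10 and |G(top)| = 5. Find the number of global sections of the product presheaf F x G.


Global sections of a presheaf on a poset with terminal top satisfy
Gamma(H) ~ H(top). Presheaves admit pointwise products, so
(F x G)(top) = F(top) x G(top) (Cartesian product).
|Gamma(F x G)| = |F(top)| * |G(top)| = 10 * 5 = 50.

50


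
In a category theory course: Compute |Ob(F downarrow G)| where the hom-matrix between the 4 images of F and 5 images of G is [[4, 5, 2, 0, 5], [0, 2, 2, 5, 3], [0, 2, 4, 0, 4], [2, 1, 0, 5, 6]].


Objects of (F downarrow G) are triples (a, b, h: F(a)->G(b)).
The count equals the sum of all entries in the hom-matrix.
sum(row 0) = 16
sum(row 1) = 12
sum(row 2) = 10
sum(row 3) = 14
Grand total = 52

52


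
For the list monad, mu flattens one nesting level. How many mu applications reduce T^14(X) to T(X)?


Each application of mu: T^2 -> T removes one layer of nesting.
Starting at depth 14 (i.e., T^14(X)), we need to reach T(X).
Number of mu applications = 14 - 1 = 13

13


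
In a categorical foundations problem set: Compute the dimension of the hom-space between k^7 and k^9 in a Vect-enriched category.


In Vect-enriched categories, Hom(k^n, k^m) is the space of m x n matrices.
dim(Hom(k^7, k^9)) = 9 * 7 = 63

63


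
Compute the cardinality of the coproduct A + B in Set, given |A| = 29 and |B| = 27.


In Set, the coproduct A + B is the disjoint union.
|A + B| = |A| + |B| = 29 + 27 = 56

56


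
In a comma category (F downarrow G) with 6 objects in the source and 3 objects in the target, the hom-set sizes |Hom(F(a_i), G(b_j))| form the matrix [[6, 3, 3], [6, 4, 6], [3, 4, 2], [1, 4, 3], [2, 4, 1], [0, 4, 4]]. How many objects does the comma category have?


Objects of (F downarrow G) are triples (a, b, h: F(a)->G(b)).
The count equals the sum of all entries in the hom-matrix.
sum(row 0) = 12
sum(row 1) = 16
sum(row 2) = 9
sum(row 3) = 8
sum(row 4) = 7
sum(row 5) = 8
Grand total = 60

60


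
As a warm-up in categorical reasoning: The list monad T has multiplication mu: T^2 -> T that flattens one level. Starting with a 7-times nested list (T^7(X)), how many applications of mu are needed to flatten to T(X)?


Each application of mu: T^2 -> T removes one layer of nesting.
Starting at depth 7 (i.e., T^7(X)), we need to reach T(X).
Number of mu applications = 7 - 1 = 6

6


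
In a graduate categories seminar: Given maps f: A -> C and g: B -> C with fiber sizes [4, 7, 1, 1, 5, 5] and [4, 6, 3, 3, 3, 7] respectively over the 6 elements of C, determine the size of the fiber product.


The pullback A x_C B consists of pairs (a, b) with f(a) = g(b).
For each element c in C, the fiber product has |f^-1(c)| * |g^-1(c)| elements.
Summing over C: 4 * 4 + 7 * 6 + 1 * 3 + 1 * 3 + 5 * 3 + 5 * 7
= 16 + 42 + 3 + 3 + 15 + 35 = 114

114


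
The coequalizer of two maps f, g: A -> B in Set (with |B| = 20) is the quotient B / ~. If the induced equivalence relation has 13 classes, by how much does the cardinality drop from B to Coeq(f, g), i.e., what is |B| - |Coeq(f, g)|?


The coequalizer Coeq(f, g) = B / ~ has one element per equivalence class.
|B| = 20, |Coeq(f, g)| = 13.
|B| - |Coeq(f, g)| = 20 - 13 = 7.

7


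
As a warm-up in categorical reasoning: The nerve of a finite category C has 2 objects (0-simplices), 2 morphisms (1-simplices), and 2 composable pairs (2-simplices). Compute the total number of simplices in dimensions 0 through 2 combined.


The 2-skeleton of the nerve N(C) consists of simplices in dimensions 0, 1, 2:
  |N(C)_0| = 2 (objects)
  |N(C)_1| = 2 (morphisms)
  |N(C)_2| = 2 (composable pairs)
Total = 2 + 2 + 2 = 6

6


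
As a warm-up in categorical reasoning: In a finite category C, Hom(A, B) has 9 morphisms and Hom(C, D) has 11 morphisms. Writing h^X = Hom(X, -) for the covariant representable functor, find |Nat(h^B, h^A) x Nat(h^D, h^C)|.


By the Yoneda lemma, Nat(h^B, h^A) is isomorphic to Hom(A, B),
so |Nat(h^B, h^A)| = |Hom(A, B)| and |Nat(h^D, h^C)| = |Hom(C, D)|.
|Hom(A, B)| = 9, |Hom(C, D)| = 11.
|Nat(h^B, h^A) x Nat(h^D, h^C)| = 9 * 11 = 99

99


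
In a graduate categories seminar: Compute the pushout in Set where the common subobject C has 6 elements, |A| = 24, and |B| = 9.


The pushout A +_C B identifies the images of C in A and B.
|A +_C B| = |A| + |B| - |C| (for injections).
= 24 + 9 - 6 = 27

27


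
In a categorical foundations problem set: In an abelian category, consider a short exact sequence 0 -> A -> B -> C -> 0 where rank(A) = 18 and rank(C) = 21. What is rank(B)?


For a short exact sequence 0 -> A -> B -> C -> 0,
rank is additive: rank(B) = rank(A) + rank(C).
rank(B) = 18 + 21 = 39

39


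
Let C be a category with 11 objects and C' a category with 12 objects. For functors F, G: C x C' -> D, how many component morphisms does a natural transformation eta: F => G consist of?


A natural transformation eta: F => G assigns one component morphism per
object of the domain category.
The domain is the product category C x C', so
|Ob(C x C')| = |Ob(C)| * |Ob(C')| = 11 * 12 = 132.
Therefore eta has 132 component morphisms.

132


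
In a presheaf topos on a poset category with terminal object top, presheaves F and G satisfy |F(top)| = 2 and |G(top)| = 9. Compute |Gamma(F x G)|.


Global sections of a presheaf on a poset with terminal top satisfy
Gamma(H) ~ H(top). Presheaves admit pointwise products, so
(F x G)(top) = F(top) x G(top) (Cartesian product).
|Gamma(F x G)| = |F(top)| * |G(top)| = 2 * 9 = 18.

18


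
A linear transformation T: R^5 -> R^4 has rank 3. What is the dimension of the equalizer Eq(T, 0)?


The equalizer of f and the zero map is ker(f).
By the rank-nullity theorem: dim(ker(f)) = dim(domain) - rank(f).
dim(ker(f)) = 5 - 3 = 2

2


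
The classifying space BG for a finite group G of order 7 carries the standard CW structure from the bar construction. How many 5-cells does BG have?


In the bar-construction CW model of BG, the n-cells are indexed by
n-tuples [g_1|...|g_n] of non-identity elements of G (degenerate
simplices with some g_i = e do not contribute cells), so there are
(|G| - 1)^n n-cells.
For dim = 5 with |G| = 7:
cells = (7 - 1)^5 = 6^5 = 7776

7776


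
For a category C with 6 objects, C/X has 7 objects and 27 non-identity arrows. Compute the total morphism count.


In the slice category C/X, objects are morphisms to X.
Identity morphisms: 7 (one per object of C/X).
Non-identity morphisms: 27.
Total = 7 + 27 = 34

34


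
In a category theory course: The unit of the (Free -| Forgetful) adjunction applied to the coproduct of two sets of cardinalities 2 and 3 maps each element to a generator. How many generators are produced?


The unit eta_X: X -> U(F(X)) of the Free-Forgetful adjunction
maps each element of X to a generator of F(X). For X = S + T (disjoint
union in Set), |S + T| = |S| + |T|.
Total mappings = 2 + 3 = 5.

5


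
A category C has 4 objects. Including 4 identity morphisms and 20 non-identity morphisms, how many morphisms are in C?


Each object has an identity morphism, giving 4 identities.
Adding the 20 non-identity morphisms:
Total = 4 + 20 = 24

24


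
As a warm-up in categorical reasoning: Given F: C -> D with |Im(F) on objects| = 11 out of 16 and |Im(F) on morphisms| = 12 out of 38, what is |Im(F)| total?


The image of F consists of distinct objects and distinct morphisms.
|Im(F)| on objects = 11
|Im(F)| on morphisms = 12
Total image cardinality = 11 + 12 = 23

23


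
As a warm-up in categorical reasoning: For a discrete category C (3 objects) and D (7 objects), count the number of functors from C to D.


A functor from a discrete category C to D is determined by
where each object maps. Each of the 3 objects of C can map
to any of the 7 objects of D independently.
Number of functors = 7^3 = 343

343


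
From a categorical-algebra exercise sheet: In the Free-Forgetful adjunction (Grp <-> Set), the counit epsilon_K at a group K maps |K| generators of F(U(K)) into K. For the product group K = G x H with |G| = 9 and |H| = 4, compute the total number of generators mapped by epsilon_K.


The counit epsilon_K: F(U(K)) -> K of the Free-Forgetful adjunction
maps |K| generators of F(U(K)) into K. For K = G x H (the product group),
|G x H| = |G| * |H|.
Total generators mapped = 9 * 4 = 36.

36


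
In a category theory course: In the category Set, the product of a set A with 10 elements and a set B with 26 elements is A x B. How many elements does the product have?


In Set, the product A x B is the Cartesian product.
By the universal property, |A x B| = |A| * |B|.
|A x B| = 10 * 26 = 260

260


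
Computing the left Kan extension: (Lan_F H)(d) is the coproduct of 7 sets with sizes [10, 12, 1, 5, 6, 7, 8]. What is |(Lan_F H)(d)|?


Pointwise, the left Kan extension (Lan_F H)(d) is the colimit, indexed
by the comma category (F downarrow d), of H composed with the
projection (F downarrow d) -> C. Here that colimit is given
as a coproduct (disjoint union) of sets, so its cardinality is the
sum of the sizes of the summands.
Coproduct of sets with sizes: 10 + 12 + 1 + 5 + 6 + 7 + 8
= 49

49


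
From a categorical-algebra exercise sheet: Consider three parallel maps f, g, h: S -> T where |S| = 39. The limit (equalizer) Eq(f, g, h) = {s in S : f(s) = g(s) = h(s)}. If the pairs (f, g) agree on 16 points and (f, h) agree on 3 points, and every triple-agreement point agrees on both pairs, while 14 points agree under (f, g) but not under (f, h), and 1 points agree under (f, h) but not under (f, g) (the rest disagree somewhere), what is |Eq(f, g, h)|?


Eq(f, g, h) is the triple-agreement set: points in S where all three
maps take the same value. Using inclusion-exclusion on the pairwise data:
Pair (f, g) agrees on 16 points; pair (f, h) on 3 points.
Points agreeing under (f, g) but not (f, h) = 14; under (f, h) but not (f, g) = 1.
Triple-agreement = agreement-in-(f, g) minus points that agree under (f, g) but not (f, h):
|Eq(f, g, h)| = 16 - 14 = 2
(cross-check via (f, h): 3 - 1 = 2.)

2


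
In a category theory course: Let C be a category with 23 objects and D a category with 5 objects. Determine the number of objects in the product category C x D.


The product category C x D has objects that are pairs (c, d).
Number of pairs = |Ob(C)| * |Ob(D)| = 23 * 5 = 115

115


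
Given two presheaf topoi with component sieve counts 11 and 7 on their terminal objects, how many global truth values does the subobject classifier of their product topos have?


In a product of presheaf topoi E_1 x E_2, the subobject classifier
is Omega = Omega_1 x Omega_2 (componentwise), so
|Omega(top)| = |Omega_1(top_1)| * |Omega_2(top_2)|.
= 11 * 7 = 77.

77


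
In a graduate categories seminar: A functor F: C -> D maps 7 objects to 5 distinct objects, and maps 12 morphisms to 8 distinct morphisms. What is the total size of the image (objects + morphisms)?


The image of F consists of distinct objects and distinct morphisms.
|Im(F)| on objects = 5
|Im(F)| on morphisms = 8
Total image cardinality = 5 + 8 = 13

13


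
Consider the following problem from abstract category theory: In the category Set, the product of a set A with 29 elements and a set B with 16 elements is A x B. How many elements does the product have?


In Set, the product A x B is the Cartesian product.
By the universal property, |A x B| = |A| * |B|.
|A x B| = 29 * 16 = 464

464


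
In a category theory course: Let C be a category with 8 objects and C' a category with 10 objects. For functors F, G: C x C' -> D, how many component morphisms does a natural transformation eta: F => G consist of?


A natural transformation eta: F => G assigns one component morphism per
object of the domain category.
The domain is the product category C x C', so
|Ob(C x C')| = |Ob(C)| * |Ob(C')| = 8 * 10 = 80.
Therefore eta has 80 component morphisms.

80


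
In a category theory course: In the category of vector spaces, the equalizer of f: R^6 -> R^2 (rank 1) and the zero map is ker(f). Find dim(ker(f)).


The equalizer of f and the zero map is ker(f).
By the rank-nullity theorem: dim(ker(f)) = dim(domain) - rank(f).
dim(ker(f)) = 6 - 1 = 5

5


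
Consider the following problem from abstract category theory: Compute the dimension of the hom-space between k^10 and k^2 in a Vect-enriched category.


In Vect-enriched categories, Hom(k^n, k^m) is the space of m x n matrices.
dim(Hom(k^10, k^2)) = 2 * 10 = 20

20


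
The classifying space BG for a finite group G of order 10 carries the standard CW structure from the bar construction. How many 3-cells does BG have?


In the bar-construction CW model of BG, the n-cells are indexed by
n-tuples [g_1|...|g_n] of non-identity elements of G (degenerate
simplices with some g_i = e do not contribute cells), so there are
(|G| - 1)^n n-cells.
For dim = 3 with |G| = 10:
cells = (10 - 1)^3 = 9^3 = 729

729


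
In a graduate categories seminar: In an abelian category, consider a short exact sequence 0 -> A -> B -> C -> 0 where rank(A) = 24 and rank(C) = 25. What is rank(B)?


For a short exact sequence 0 -> A -> B -> C -> 0,
rank is additive: rank(B) = rank(A) + rank(C).
rank(B) = 24 + 25 = 49

49


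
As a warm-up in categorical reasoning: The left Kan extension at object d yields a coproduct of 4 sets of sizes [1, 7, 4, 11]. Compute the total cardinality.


Pointwise, the left Kan extension (Lan_F H)(d) is the colimit, indexed
by the comma category (F downarrow d), of H composed with the
projection (F downarrow d) -> C. Here that colimit is given
as a coproduct (disjoint union) of sets, so its cardinality is the
sum of the sizes of the summands.
Coproduct of sets with sizes: 1 + 7 + 4 + 11
= 23

23


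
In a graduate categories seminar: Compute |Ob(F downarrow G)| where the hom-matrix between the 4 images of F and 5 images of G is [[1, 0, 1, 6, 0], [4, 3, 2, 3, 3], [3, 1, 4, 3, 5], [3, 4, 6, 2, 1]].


Objects of (F downarrow G) are triples (a, b, h: F(a)->G(b)).
The count equals the sum of all entries in the hom-matrix.
sum(row 0) = 8
sum(row 1) = 15
sum(row 2) = 16
sum(row 3) = 16
Grand total = 55

55


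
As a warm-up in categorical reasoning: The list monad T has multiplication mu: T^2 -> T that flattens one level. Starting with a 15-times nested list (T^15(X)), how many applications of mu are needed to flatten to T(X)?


Each application of mu: T^2 -> T removes one layer of nesting.
Starting at depth 15 (i.e., T^15(X)), we need to reach T(X).
Number of mu applications = 15 - 1 = 14

14


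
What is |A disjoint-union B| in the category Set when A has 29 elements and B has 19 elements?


In Set, the coproduct A + B is the disjoint union.
|A + B| = |A| + |B| = 29 + 19 = 48

48


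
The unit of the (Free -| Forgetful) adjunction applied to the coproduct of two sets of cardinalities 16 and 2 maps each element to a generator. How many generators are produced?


The unit eta_X: X -> U(F(X)) of the Free-Forgetful adjunction
maps each element of X to a generator of F(X). For X = S + T (disjoint
union in Set), |S + T| = |S| + |T|.
Total mappings = 16 + 2 = 18.

18


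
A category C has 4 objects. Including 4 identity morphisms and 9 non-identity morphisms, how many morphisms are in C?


Each object has an identity morphism, giving 4 identities.
Adding the 9 non-identity morphisms:
Total = 4 + 9 = 13

13


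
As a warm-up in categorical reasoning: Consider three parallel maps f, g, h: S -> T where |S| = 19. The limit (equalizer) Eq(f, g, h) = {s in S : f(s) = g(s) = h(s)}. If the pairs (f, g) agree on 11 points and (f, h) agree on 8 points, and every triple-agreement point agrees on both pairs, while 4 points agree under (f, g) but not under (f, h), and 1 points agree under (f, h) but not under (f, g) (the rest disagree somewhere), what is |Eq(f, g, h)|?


Eq(f, g, h) is the triple-agreement set: points in S where all three
maps take the same value. Using inclusion-exclusion on the pairwise data:
Pair (f, g) agrees on 11 points; pair (f, h) on 8 points.
Points agreeing under (f, g) but not (f, h) = 4; under (f, h) but not (f, g) = 1.
Triple-agreement = agreement-in-(f, g) minus points that agree under (f, g) but not (f, h):
|Eq(f, g, h)| = 11 - 4 = 7
(cross-check via (f, h): 8 - 1 = 7.)

7


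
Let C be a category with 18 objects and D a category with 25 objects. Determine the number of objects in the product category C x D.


The product category C x D has objects that are pairs (c, d).
Number of pairs = |Ob(C)| * |Ob(D)| = 18 * 25 = 450

450


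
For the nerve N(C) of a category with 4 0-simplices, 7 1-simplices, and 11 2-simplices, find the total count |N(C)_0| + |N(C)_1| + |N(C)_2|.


The 2-skeleton of the nerve N(C) consists of simplices in dimensions 0, 1, 2:
  |N(C)_0| = 4 (objects)
  |N(C)_1| = 7 (morphisms)
  |N(C)_2| = 11 (composable pairs)
Total = 4 + 7 + 11 = 22

22
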